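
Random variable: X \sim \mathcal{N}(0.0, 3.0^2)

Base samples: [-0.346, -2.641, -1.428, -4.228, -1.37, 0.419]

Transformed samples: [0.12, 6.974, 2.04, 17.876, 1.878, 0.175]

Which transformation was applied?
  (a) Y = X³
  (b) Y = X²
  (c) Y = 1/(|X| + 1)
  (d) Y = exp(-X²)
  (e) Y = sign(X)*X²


Checking option (b) Y = X²:
  X = -0.346 -> Y = 0.12 ✓
  X = -2.641 -> Y = 6.974 ✓
  X = -1.428 -> Y = 2.04 ✓
All samples match this transformation.

(b) X²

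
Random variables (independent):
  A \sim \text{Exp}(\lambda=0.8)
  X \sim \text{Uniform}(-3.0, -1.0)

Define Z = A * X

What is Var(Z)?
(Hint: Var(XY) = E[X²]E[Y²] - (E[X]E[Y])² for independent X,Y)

Var(XY) = E[X²]E[Y²] - (E[X]E[Y])²
E[A] = 1.25, Var(A) = 1.5625
E[X] = -2, Var(X) = 0.33333333
E[A²] = 1.5625 + 1.25² = 3.125
E[X²] = 0.33333333 + (-2)² = 4.3333333
Var(Z) = 3.125*4.3333333 - (1.25*(-2))²
= 13.541667 - 6.25 = 7.2916667

7.2916667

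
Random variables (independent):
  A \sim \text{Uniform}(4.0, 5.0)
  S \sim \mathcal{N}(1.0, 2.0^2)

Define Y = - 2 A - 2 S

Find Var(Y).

For independent RVs: Var(aX + bY) = a²Var(X) + b²Var(Y)
Var(A) = 0.083333333
Var(S) = 4
Var(Y) = (-2)²*0.083333333 + (-2)²*4
= 4*0.083333333 + 4*4 = 16.333333

16.333333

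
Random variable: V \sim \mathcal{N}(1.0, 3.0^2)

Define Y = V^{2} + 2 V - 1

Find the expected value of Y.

E[Y] = 1*E[V²] + 2*E[V] - 1
E[V] = 1
E[V²] = Var(V) + (E[V])² = 9 + 1 = 10
E[Y] = 1*10 + 2*1 - 1 = 11

11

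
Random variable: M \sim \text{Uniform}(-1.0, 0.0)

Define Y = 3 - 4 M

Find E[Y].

For Y = -4M + 3:
E[Y] = -4 * E[M] + 3
E[M] = (-1 + 0)/2 = -0.5
E[Y] = -4 * (-0.5) + 3 = 5

5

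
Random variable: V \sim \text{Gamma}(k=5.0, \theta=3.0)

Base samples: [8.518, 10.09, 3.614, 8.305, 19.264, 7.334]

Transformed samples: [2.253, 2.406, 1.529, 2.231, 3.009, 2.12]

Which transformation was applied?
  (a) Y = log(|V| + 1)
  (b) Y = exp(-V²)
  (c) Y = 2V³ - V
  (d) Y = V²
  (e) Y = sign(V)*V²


Checking option (a) Y = log(|V| + 1):
  V = 8.518 -> Y = 2.253 ✓
  V = 10.09 -> Y = 2.406 ✓
  V = 3.614 -> Y = 1.529 ✓
All samples match this transformation.

(a) log(|V| + 1)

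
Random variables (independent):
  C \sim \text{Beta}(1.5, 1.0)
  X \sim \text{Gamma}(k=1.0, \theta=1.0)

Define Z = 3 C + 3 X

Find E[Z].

E[Z] = 3*E[C] + 3*E[X]
E[C] = 0.6
E[X] = 1
E[Z] = 3*0.6 + 3*1 = 4.8

4.8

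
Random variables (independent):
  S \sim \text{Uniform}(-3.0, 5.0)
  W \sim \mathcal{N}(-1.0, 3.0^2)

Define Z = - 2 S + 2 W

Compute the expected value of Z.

E[Z] = -2*E[S] + 2*E[W]
E[S] = 1
E[W] = -1
E[Z] = -2*1 + 2*(-1) = -4

-4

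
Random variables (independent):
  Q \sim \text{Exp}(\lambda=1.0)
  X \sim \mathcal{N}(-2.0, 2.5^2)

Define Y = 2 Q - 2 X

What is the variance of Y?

For independent RVs: Var(aX + bY) = a²Var(X) + b²Var(Y)
Var(Q) = 1
Var(X) = 6.25
Var(Y) = 2²*1 + (-2)²*6.25
= 4*1 + 4*6.25 = 29

29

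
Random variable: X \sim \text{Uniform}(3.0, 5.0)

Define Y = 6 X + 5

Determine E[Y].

For Y = 6X + 5:
E[Y] = 6 * E[X] + 5
E[X] = (3 + 5)/2 = 4
E[Y] = 6 * 4 + 5 = 29

29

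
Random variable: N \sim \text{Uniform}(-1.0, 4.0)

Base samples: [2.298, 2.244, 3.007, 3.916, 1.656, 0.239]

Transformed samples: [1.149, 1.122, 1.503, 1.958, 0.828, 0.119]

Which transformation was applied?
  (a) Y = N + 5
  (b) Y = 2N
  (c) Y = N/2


Checking option (c) Y = N/2:
  N = 2.298 -> Y = 1.149 ✓
  N = 2.244 -> Y = 1.122 ✓
  N = 3.007 -> Y = 1.503 ✓
All samples match this transformation.

(c) N/2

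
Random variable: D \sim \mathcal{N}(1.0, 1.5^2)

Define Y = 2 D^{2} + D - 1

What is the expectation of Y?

E[Y] = 2*E[D²] + 1*E[D] - 1
E[D] = 1
E[D²] = Var(D) + (E[D])² = 2.25 + 1 = 3.25
E[Y] = 2*3.25 + 1*1 - 1 = 6.5

6.5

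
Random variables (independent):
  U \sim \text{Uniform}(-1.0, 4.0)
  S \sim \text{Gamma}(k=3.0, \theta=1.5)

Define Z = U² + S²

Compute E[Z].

E[Z] = E[U²] + E[S²]
E[U²] = Var(U) + E[U]² = 2.0833333 + 2.25 = 4.3333333
E[S²] = Var(S) + E[S]² = 6.75 + 20.25 = 27
E[Z] = 4.3333333 + 27 = 31.333333

31.333333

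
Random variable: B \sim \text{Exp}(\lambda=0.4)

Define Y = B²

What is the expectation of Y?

E[B²] = Var(B) + (E[B])² = 6.25 + 6.25 = 12.5

12.5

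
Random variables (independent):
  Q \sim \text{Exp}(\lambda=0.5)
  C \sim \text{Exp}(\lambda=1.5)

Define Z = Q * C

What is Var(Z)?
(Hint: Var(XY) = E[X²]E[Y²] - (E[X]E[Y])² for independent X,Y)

Var(XY) = E[X²]E[Y²] - (E[X]E[Y])²
E[Q] = 2, Var(Q) = 4
E[C] = 0.66666667, Var(C) = 0.44444444
E[Q²] = 4 + 2² = 8
E[C²] = 0.44444444 + 0.66666667² = 0.88888889
Var(Z) = 8*0.88888889 - (2*0.66666667)²
= 7.1111111 - 1.7777778 = 5.3333333

5.3333333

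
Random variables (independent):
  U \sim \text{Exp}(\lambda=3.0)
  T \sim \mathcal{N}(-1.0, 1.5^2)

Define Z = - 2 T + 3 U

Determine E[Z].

E[Z] = 3*E[U] - 2*E[T]
E[U] = 0.33333333
E[T] = -1
E[Z] = 3*0.33333333 - 2*(-1) = 3

3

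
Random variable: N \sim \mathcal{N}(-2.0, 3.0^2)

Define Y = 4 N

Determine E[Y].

For Y = 4N:
E[Y] = 4 * E[N]
E[N] = -2.0 = -2
E[Y] = 4 * (-2) = -8

-8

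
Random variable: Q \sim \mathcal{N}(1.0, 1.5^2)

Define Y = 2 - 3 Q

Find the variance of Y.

For Y = aQ + b: Var(Y) = a² * Var(Q)
Var(Q) = 1.5^2 = 2.25
Var(Y) = (-3)² * 2.25 = 9 * 2.25 = 20.25

20.25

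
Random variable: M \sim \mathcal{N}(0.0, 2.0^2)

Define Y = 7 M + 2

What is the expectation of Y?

For Y = 7M + 2:
E[Y] = 7 * E[M] + 2
E[M] = 0.0 = 0
E[Y] = 7 * 0 + 2 = 2

2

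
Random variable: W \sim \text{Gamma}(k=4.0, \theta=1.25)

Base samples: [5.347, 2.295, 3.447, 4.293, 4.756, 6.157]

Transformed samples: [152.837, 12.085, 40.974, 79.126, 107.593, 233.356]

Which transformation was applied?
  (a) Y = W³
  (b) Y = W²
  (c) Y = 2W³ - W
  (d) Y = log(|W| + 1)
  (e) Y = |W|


Checking option (a) Y = W³:
  W = 5.347 -> Y = 152.837 ✓
  W = 2.295 -> Y = 12.085 ✓
  W = 3.447 -> Y = 40.974 ✓
All samples match this transformation.

(a) W³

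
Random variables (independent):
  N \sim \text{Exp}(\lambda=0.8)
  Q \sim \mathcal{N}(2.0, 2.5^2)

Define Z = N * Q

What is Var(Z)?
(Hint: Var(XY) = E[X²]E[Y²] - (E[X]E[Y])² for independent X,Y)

Var(XY) = E[X²]E[Y²] - (E[X]E[Y])²
E[N] = 1.25, Var(N) = 1.5625
E[Q] = 2, Var(Q) = 6.25
E[N²] = 1.5625 + 1.25² = 3.125
E[Q²] = 6.25 + 2² = 10.25
Var(Z) = 3.125*10.25 - (1.25*2)²
= 32.03125 - 6.25 = 25.78125

25.78125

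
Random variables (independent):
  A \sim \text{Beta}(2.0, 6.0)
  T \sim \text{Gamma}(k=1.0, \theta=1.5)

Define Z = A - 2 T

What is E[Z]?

E[Z] = 1*E[A] - 2*E[T]
E[A] = 0.25
E[T] = 1.5
E[Z] = 1*0.25 - 2*1.5 = -2.75

-2.75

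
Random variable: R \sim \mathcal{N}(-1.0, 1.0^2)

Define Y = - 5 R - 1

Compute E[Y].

For Y = -5R - 1:
E[Y] = -5 * E[R] - 1
E[R] = -1.0 = -1
E[Y] = -5 * (-1) - 1 = 4

4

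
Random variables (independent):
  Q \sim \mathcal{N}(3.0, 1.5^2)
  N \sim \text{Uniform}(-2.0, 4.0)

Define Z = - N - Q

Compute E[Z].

E[Z] = -1*E[Q] - 1*E[N]
E[Q] = 3
E[N] = 1
E[Z] = -1*3 - 1*1 = -4

-4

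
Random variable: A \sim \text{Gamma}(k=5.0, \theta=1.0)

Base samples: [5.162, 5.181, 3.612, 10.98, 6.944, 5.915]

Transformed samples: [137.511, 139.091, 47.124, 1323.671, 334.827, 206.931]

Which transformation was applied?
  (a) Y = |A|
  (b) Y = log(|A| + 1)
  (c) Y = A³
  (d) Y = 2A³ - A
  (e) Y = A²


Checking option (c) Y = A³:
  A = 5.162 -> Y = 137.511 ✓
  A = 5.181 -> Y = 139.091 ✓
  A = 3.612 -> Y = 47.124 ✓
All samples match this transformation.

(c) A³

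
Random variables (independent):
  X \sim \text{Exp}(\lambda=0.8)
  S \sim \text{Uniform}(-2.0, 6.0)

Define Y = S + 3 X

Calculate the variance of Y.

For independent RVs: Var(aX + bY) = a²Var(X) + b²Var(Y)
Var(X) = 1.5625
Var(S) = 5.3333333
Var(Y) = 3²*1.5625 + 1²*5.3333333
= 9*1.5625 + 1*5.3333333 = 19.395833

19.395833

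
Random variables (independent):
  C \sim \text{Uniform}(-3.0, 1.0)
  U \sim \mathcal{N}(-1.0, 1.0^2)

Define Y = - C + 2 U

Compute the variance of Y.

For independent RVs: Var(aX + bY) = a²Var(X) + b²Var(Y)
Var(C) = 1.3333333
Var(U) = 1
Var(Y) = (-1)²*1.3333333 + 2²*1
= 1*1.3333333 + 4*1 = 5.3333333

5.3333333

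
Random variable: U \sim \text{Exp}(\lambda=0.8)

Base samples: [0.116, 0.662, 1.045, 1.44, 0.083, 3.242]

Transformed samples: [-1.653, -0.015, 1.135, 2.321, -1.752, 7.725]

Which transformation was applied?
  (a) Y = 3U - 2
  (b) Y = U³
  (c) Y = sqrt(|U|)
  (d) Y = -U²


Checking option (a) Y = 3U - 2:
  U = 0.116 -> Y = -1.653 ✓
  U = 0.662 -> Y = -0.015 ✓
  U = 1.045 -> Y = 1.135 ✓
All samples match this transformation.

(a) 3U - 2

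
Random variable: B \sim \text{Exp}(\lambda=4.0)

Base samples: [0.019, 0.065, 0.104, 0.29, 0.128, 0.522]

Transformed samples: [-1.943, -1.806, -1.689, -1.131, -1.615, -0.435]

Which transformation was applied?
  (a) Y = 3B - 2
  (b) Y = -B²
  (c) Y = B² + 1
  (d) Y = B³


Checking option (a) Y = 3B - 2:
  B = 0.019 -> Y = -1.943 ✓
  B = 0.065 -> Y = -1.806 ✓
  B = 0.104 -> Y = -1.689 ✓
All samples match this transformation.

(a) 3B - 2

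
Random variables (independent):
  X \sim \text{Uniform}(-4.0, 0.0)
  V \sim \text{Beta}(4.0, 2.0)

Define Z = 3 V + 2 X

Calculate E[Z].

E[Z] = 2*E[X] + 3*E[V]
E[X] = -2
E[V] = 0.66666667
E[Z] = 2*(-2) + 3*0.66666667 = -2

-2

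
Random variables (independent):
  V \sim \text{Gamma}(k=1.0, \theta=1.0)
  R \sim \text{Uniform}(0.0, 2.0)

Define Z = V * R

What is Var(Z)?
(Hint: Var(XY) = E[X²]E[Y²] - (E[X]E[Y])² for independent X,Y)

Var(XY) = E[X²]E[Y²] - (E[X]E[Y])²
E[V] = 1, Var(V) = 1
E[R] = 1, Var(R) = 0.33333333
E[V²] = 1 + 1² = 2
E[R²] = 0.33333333 + 1² = 1.3333333
Var(Z) = 2*1.3333333 - (1*1)²
= 2.6666667 - 1 = 1.6666667

1.6666667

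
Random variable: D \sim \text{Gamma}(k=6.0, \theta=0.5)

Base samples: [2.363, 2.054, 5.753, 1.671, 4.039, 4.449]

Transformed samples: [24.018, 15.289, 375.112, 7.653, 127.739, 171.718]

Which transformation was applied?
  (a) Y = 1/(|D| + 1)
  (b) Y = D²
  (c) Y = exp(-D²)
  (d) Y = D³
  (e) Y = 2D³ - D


Checking option (e) Y = 2D³ - D:
  D = 2.363 -> Y = 24.018 ✓
  D = 2.054 -> Y = 15.289 ✓
  D = 5.753 -> Y = 375.112 ✓
All samples match this transformation.

(e) 2D³ - D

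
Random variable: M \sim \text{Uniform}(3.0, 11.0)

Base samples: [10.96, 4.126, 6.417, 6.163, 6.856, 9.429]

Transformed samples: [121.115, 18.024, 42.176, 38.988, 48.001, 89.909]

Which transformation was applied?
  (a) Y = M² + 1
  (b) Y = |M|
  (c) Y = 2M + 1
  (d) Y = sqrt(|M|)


Checking option (a) Y = M² + 1:
  M = 10.96 -> Y = 121.115 ✓
  M = 4.126 -> Y = 18.024 ✓
  M = 6.417 -> Y = 42.176 ✓
All samples match this transformation.

(a) M² + 1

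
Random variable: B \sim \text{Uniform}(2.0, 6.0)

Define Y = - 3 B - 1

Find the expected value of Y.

For Y = -3B - 1:
E[Y] = -3 * E[B] - 1
E[B] = (2 + 6)/2 = 4
E[Y] = -3 * 4 - 1 = -13

-13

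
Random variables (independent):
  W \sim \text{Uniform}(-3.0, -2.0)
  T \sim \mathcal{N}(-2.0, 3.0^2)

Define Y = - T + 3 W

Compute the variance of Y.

For independent RVs: Var(aX + bY) = a²Var(X) + b²Var(Y)
Var(W) = 0.083333333
Var(T) = 9
Var(Y) = 3²*0.083333333 + (-1)²*9
= 9*0.083333333 + 1*9 = 9.75

9.75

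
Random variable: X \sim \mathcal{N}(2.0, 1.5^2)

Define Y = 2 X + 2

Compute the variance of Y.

For Y = aX + b: Var(Y) = a² * Var(X)
Var(X) = 1.5^2 = 2.25
Var(Y) = 2² * 2.25 = 4 * 2.25 = 9

9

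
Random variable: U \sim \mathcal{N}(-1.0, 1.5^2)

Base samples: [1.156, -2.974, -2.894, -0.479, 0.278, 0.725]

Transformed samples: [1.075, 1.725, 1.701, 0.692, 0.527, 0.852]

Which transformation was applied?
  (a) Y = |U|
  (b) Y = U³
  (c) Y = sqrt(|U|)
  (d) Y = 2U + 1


Checking option (c) Y = sqrt(|U|):
  U = 1.156 -> Y = 1.075 ✓
  U = -2.974 -> Y = 1.725 ✓
  U = -2.894 -> Y = 1.701 ✓
All samples match this transformation.

(c) sqrt(|U|)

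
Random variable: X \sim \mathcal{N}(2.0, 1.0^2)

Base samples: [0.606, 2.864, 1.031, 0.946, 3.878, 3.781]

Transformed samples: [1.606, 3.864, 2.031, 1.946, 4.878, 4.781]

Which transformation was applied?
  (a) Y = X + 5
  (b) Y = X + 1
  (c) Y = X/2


Checking option (b) Y = X + 1:
  X = 0.606 -> Y = 1.606 ✓
  X = 2.864 -> Y = 3.864 ✓
  X = 1.031 -> Y = 2.031 ✓
All samples match this transformation.

(b) X + 1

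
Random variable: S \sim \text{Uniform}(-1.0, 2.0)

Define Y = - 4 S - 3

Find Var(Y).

For Y = aS + b: Var(Y) = a² * Var(S)
Var(S) = (2 + 1)^2/12 = 0.75
Var(Y) = (-4)² * 0.75 = 16 * 0.75 = 12

12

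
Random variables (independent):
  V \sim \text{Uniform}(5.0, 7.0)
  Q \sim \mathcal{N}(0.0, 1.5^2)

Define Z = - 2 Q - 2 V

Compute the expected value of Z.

E[Z] = -2*E[V] - 2*E[Q]
E[V] = 6
E[Q] = 0
E[Z] = -2*6 - 2*0 = -12

-12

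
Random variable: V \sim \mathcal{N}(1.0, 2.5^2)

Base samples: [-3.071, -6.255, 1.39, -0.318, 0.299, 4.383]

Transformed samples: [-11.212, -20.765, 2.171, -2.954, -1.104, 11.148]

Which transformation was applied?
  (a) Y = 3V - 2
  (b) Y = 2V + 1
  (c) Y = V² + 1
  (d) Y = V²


Checking option (a) Y = 3V - 2:
  V = -3.071 -> Y = -11.212 ✓
  V = -6.255 -> Y = -20.765 ✓
  V = 1.39 -> Y = 2.171 ✓
All samples match this transformation.

(a) 3V - 2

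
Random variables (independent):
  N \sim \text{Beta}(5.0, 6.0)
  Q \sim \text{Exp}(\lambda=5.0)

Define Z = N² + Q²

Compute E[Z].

E[Z] = E[N²] + E[Q²]
E[N²] = Var(N) + E[N]² = 0.020661157 + 0.20661157 = 0.22727273
E[Q²] = Var(Q) + E[Q]² = 0.04 + 0.04 = 0.08
E[Z] = 0.22727273 + 0.08 = 0.30727273

0.30727273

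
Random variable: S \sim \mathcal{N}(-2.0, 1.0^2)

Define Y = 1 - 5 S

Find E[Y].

For Y = -5S + 1:
E[Y] = -5 * E[S] + 1
E[S] = -2.0 = -2
E[Y] = -5 * (-2) + 1 = 11

11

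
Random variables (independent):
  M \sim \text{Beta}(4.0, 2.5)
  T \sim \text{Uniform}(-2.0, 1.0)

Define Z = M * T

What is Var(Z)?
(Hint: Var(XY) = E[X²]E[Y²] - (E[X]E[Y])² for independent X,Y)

Var(XY) = E[X²]E[Y²] - (E[X]E[Y])²
E[M] = 0.61538462, Var(M) = 0.031558185
E[T] = -0.5, Var(T) = 0.75
E[M²] = 0.031558185 + 0.61538462² = 0.41025641
E[T²] = 0.75 + (-0.5)² = 1
Var(Z) = 0.41025641*1 - (0.61538462*(-0.5))²
= 0.41025641 - 0.094674556 = 0.31558185

0.31558185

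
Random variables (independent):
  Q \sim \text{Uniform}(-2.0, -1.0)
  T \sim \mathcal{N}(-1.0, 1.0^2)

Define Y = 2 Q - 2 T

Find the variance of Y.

For independent RVs: Var(aX + bY) = a²Var(X) + b²Var(Y)
Var(Q) = 0.083333333
Var(T) = 1
Var(Y) = 2²*0.083333333 + (-2)²*1
= 4*0.083333333 + 4*1 = 4.3333333

4.3333333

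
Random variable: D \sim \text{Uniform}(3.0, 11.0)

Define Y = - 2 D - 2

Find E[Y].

For Y = -2D - 2:
E[Y] = -2 * E[D] - 2
E[D] = (3 + 11)/2 = 7
E[Y] = -2 * 7 - 2 = -16

-16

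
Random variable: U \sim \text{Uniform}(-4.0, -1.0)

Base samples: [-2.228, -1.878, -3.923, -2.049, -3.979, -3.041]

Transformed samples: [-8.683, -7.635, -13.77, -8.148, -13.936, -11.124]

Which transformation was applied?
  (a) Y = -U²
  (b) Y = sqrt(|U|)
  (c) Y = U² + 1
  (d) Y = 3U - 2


Checking option (d) Y = 3U - 2:
  U = -2.228 -> Y = -8.683 ✓
  U = -1.878 -> Y = -7.635 ✓
  U = -3.923 -> Y = -13.77 ✓
All samples match this transformation.

(d) 3U - 2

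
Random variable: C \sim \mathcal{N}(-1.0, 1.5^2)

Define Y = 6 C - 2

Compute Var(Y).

For Y = aC + b: Var(Y) = a² * Var(C)
Var(C) = 1.5^2 = 2.25
Var(Y) = 6² * 2.25 = 36 * 2.25 = 81

81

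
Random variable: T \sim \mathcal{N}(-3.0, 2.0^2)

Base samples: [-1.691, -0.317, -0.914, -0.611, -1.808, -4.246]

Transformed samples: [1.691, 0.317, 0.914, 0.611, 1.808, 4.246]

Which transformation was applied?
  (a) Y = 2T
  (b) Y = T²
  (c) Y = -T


Checking option (c) Y = -T:
  T = -1.691 -> Y = 1.691 ✓
  T = -0.317 -> Y = 0.317 ✓
  T = -0.914 -> Y = 0.914 ✓
All samples match this transformation.

(c) -T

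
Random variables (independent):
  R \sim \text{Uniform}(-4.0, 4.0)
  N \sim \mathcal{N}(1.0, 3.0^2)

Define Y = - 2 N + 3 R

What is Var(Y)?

For independent RVs: Var(aX + bY) = a²Var(X) + b²Var(Y)
Var(R) = 5.3333333
Var(N) = 9
Var(Y) = 3²*5.3333333 + (-2)²*9
= 9*5.3333333 + 4*9 = 84

84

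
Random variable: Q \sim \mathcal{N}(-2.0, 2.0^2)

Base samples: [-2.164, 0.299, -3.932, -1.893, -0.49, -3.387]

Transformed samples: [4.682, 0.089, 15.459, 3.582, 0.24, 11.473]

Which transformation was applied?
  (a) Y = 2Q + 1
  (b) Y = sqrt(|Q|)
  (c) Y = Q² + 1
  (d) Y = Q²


Checking option (d) Y = Q²:
  Q = -2.164 -> Y = 4.682 ✓
  Q = 0.299 -> Y = 0.089 ✓
  Q = -3.932 -> Y = 15.459 ✓
All samples match this transformation.

(d) Q²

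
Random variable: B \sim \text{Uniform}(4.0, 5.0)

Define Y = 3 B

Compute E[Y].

For Y = 3B:
E[Y] = 3 * E[B]
E[B] = (4 + 5)/2 = 4.5
E[Y] = 3 * 4.5 = 13.5

13.5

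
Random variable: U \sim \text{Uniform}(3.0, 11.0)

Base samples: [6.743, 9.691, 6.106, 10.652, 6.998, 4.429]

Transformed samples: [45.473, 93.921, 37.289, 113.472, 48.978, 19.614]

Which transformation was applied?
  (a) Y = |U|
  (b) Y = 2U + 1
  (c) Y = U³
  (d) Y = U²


Checking option (d) Y = U²:
  U = 6.743 -> Y = 45.473 ✓
  U = 9.691 -> Y = 93.921 ✓
  U = 6.106 -> Y = 37.289 ✓
All samples match this transformation.

(d) U²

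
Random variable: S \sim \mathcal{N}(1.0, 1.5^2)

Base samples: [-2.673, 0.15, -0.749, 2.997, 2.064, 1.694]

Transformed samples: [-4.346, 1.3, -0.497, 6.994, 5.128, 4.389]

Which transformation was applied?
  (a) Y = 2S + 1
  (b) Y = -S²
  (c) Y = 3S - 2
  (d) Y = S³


Checking option (a) Y = 2S + 1:
  S = -2.673 -> Y = -4.346 ✓
  S = 0.15 -> Y = 1.3 ✓
  S = -0.749 -> Y = -0.497 ✓
All samples match this transformation.

(a) 2S + 1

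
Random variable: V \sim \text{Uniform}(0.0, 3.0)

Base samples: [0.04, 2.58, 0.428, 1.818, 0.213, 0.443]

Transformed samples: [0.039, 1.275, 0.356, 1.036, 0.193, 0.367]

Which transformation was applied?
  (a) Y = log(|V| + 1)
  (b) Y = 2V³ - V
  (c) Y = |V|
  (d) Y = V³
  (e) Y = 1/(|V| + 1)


Checking option (a) Y = log(|V| + 1):
  V = 0.04 -> Y = 0.039 ✓
  V = 2.58 -> Y = 1.275 ✓
  V = 0.428 -> Y = 0.356 ✓
All samples match this transformation.

(a) log(|V| + 1)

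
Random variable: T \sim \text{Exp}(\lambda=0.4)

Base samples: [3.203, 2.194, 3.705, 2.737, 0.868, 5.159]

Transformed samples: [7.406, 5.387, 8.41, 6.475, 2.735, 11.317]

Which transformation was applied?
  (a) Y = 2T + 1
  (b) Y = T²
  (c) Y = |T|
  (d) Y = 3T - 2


Checking option (a) Y = 2T + 1:
  T = 3.203 -> Y = 7.406 ✓
  T = 2.194 -> Y = 5.387 ✓
  T = 3.705 -> Y = 8.41 ✓
All samples match this transformation.

(a) 2T + 1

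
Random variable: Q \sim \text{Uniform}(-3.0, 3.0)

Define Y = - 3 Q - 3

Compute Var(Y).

For Y = aQ + b: Var(Y) = a² * Var(Q)
Var(Q) = (3 + 3)^2/12 = 3
Var(Y) = (-3)² * 3 = 9 * 3 = 27

27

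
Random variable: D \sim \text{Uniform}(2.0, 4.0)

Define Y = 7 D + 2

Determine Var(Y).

For Y = aD + b: Var(Y) = a² * Var(D)
Var(D) = (4 - 2)^2/12 = 0.33333333
Var(Y) = 7² * 0.33333333 = 49 * 0.33333333 = 16.333333

16.333333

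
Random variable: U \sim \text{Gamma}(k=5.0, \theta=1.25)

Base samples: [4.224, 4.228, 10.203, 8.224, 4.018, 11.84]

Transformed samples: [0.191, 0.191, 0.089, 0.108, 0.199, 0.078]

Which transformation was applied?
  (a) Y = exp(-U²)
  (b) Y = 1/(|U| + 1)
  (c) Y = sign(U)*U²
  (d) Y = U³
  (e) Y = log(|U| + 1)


Checking option (b) Y = 1/(|U| + 1):
  U = 4.224 -> Y = 0.191 ✓
  U = 4.228 -> Y = 0.191 ✓
  U = 10.203 -> Y = 0.089 ✓
All samples match this transformation.

(b) 1/(|U| + 1)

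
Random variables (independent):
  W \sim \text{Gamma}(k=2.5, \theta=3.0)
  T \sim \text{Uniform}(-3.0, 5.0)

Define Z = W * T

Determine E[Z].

For independent RVs: E[XY] = E[X]*E[Y]
E[W] = 7.5
E[T] = 1
E[Z] = 7.5 * 1 = 7.5

7.5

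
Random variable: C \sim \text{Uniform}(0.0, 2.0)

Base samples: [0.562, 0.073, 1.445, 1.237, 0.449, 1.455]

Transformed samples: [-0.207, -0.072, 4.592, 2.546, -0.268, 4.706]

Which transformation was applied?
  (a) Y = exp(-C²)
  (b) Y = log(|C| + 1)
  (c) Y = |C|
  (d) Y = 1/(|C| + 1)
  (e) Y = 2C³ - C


Checking option (e) Y = 2C³ - C:
  C = 0.562 -> Y = -0.207 ✓
  C = 0.073 -> Y = -0.072 ✓
  C = 1.445 -> Y = 4.592 ✓
All samples match this transformation.

(e) 2C³ - C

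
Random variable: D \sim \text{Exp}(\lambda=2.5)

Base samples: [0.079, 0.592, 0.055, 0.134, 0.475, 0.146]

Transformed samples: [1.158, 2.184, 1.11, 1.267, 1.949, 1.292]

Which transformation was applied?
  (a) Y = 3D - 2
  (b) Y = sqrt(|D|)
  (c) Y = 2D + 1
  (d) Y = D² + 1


Checking option (c) Y = 2D + 1:
  D = 0.079 -> Y = 1.158 ✓
  D = 0.592 -> Y = 2.184 ✓
  D = 0.055 -> Y = 1.11 ✓
All samples match this transformation.

(c) 2D + 1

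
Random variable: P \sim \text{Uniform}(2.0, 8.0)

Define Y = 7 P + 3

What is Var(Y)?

For Y = aP + b: Var(Y) = a² * Var(P)
Var(P) = (8 - 2)^2/12 = 3
Var(Y) = 7² * 3 = 49 * 3 = 147

147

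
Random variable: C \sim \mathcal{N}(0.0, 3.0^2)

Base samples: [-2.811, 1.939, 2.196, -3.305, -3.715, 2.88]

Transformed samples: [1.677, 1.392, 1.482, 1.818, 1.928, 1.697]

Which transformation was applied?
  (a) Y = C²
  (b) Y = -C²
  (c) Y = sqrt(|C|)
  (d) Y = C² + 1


Checking option (c) Y = sqrt(|C|):
  C = -2.811 -> Y = 1.677 ✓
  C = 1.939 -> Y = 1.392 ✓
  C = 2.196 -> Y = 1.482 ✓
All samples match this transformation.

(c) sqrt(|C|)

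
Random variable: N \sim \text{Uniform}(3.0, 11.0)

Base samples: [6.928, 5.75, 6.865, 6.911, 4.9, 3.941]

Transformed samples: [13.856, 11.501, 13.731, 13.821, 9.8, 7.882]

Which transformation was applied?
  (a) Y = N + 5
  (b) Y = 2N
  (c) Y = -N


Checking option (b) Y = 2N:
  N = 6.928 -> Y = 13.856 ✓
  N = 5.75 -> Y = 11.501 ✓
  N = 6.865 -> Y = 13.731 ✓
All samples match this transformation.

(b) 2N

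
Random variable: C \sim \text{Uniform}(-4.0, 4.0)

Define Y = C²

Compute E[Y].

E[C²] = Var(C) + (E[C])² = 5.3333333 + 0 = 5.3333333

5.3333333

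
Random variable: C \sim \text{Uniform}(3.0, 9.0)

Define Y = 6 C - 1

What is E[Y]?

For Y = 6C - 1:
E[Y] = 6 * E[C] - 1
E[C] = (3 + 9)/2 = 6
E[Y] = 6 * 6 - 1 = 35

35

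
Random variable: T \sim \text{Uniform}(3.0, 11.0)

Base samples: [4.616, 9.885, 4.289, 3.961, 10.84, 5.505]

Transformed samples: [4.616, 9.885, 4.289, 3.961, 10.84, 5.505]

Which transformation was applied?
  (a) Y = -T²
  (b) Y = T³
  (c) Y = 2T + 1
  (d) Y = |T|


Checking option (d) Y = |T|:
  T = 4.616 -> Y = 4.616 ✓
  T = 9.885 -> Y = 9.885 ✓
  T = 4.289 -> Y = 4.289 ✓
All samples match this transformation.

(d) |T|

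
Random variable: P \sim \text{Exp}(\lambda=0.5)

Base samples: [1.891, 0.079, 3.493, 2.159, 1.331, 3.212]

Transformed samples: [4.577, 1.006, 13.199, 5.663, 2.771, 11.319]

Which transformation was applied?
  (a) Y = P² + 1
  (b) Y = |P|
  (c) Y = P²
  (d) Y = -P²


Checking option (a) Y = P² + 1:
  P = 1.891 -> Y = 4.577 ✓
  P = 0.079 -> Y = 1.006 ✓
  P = 3.493 -> Y = 13.199 ✓
All samples match this transformation.

(a) P² + 1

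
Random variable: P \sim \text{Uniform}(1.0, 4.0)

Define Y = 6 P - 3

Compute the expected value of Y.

For Y = 6P - 3:
E[Y] = 6 * E[P] - 3
E[P] = (1 + 4)/2 = 2.5
E[Y] = 6 * 2.5 - 3 = 12

12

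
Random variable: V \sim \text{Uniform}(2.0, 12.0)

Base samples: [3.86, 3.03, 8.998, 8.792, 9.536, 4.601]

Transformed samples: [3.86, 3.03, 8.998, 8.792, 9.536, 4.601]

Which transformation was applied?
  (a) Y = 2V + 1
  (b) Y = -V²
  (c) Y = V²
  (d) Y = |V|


Checking option (d) Y = |V|:
  V = 3.86 -> Y = 3.86 ✓
  V = 3.03 -> Y = 3.03 ✓
  V = 8.998 -> Y = 8.998 ✓
All samples match this transformation.

(d) |V|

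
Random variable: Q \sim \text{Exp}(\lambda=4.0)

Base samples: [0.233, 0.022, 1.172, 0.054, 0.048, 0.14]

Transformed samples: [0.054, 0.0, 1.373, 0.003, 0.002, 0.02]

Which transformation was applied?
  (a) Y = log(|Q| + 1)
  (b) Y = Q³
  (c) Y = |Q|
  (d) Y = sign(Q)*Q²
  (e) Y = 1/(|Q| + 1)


Checking option (d) Y = sign(Q)*Q²:
  Q = 0.233 -> Y = 0.054 ✓
  Q = 0.022 -> Y = 0.0 ✓
  Q = 1.172 -> Y = 1.373 ✓
All samples match this transformation.

(d) sign(Q)*Q²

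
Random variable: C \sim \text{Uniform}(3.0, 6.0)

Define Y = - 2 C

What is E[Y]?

For Y = -2C:
E[Y] = -2 * E[C]
E[C] = (3 + 6)/2 = 4.5
E[Y] = -2 * 4.5 = -9

-9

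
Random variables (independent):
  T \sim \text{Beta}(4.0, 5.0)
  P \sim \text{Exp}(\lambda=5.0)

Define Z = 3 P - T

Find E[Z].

E[Z] = -1*E[T] + 3*E[P]
E[T] = 0.44444444
E[P] = 0.2
E[Z] = -1*0.44444444 + 3*0.2 = 0.15555556

0.15555556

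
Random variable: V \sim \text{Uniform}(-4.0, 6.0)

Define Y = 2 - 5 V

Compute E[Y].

For Y = -5V + 2:
E[Y] = -5 * E[V] + 2
E[V] = (-4 + 6)/2 = 1
E[Y] = -5 * 1 + 2 = -3

-3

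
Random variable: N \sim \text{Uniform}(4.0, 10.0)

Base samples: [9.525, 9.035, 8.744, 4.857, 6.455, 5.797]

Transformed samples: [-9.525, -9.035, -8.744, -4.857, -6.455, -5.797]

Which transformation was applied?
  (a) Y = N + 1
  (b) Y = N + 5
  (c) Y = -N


Checking option (c) Y = -N:
  N = 9.525 -> Y = -9.525 ✓
  N = 9.035 -> Y = -9.035 ✓
  N = 8.744 -> Y = -8.744 ✓
All samples match this transformation.

(c) -N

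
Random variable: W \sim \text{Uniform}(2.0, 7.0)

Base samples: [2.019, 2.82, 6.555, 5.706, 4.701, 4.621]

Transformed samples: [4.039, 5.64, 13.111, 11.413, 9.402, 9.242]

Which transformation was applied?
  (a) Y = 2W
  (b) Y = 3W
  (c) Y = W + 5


Checking option (a) Y = 2W:
  W = 2.019 -> Y = 4.039 ✓
  W = 2.82 -> Y = 5.64 ✓
  W = 6.555 -> Y = 13.111 ✓
All samples match this transformation.

(a) 2W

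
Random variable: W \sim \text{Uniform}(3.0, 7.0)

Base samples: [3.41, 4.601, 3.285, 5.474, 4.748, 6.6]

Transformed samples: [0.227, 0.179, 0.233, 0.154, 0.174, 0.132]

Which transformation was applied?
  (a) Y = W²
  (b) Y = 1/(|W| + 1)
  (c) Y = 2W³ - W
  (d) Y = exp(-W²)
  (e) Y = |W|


Checking option (b) Y = 1/(|W| + 1):
  W = 3.41 -> Y = 0.227 ✓
  W = 4.601 -> Y = 0.179 ✓
  W = 3.285 -> Y = 0.233 ✓
All samples match this transformation.

(b) 1/(|W| + 1)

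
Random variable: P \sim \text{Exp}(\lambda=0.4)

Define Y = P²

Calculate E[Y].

E[P²] = Var(P) + (E[P])² = 6.25 + 6.25 = 12.5

12.5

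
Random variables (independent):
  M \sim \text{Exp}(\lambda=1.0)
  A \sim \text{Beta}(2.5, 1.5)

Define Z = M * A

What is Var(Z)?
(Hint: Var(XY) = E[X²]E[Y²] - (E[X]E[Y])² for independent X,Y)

Var(XY) = E[X²]E[Y²] - (E[X]E[Y])²
E[M] = 1, Var(M) = 1
E[A] = 0.625, Var(A) = 0.046875
E[M²] = 1 + 1² = 2
E[A²] = 0.046875 + 0.625² = 0.4375
Var(Z) = 2*0.4375 - (1*0.625)²
= 0.875 - 0.390625 = 0.484375

0.484375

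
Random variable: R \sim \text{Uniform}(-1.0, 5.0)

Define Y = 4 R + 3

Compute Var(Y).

For Y = aR + b: Var(Y) = a² * Var(R)
Var(R) = (5 + 1)^2/12 = 3
Var(Y) = 4² * 3 = 16 * 3 = 48

48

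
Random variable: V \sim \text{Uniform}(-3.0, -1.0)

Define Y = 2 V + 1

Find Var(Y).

For Y = aV + b: Var(Y) = a² * Var(V)
Var(V) = (-1 + 3)^2/12 = 0.33333333
Var(Y) = 2² * 0.33333333 = 4 * 0.33333333 = 1.3333333

1.3333333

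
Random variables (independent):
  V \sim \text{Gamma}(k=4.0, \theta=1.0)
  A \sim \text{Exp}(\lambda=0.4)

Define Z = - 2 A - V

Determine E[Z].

E[Z] = -1*E[V] - 2*E[A]
E[V] = 4
E[A] = 2.5
E[Z] = -1*4 - 2*2.5 = -9

-9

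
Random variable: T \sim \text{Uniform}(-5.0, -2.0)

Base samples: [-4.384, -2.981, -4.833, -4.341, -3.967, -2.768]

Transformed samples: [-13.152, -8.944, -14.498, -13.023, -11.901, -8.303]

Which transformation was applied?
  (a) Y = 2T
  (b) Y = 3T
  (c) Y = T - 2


Checking option (b) Y = 3T:
  T = -4.384 -> Y = -13.152 ✓
  T = -2.981 -> Y = -8.944 ✓
  T = -4.833 -> Y = -14.498 ✓
All samples match this transformation.

(b) 3T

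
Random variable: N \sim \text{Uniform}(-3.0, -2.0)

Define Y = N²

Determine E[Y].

E[N²] = Var(N) + (E[N])² = 0.083333333 + 6.25 = 6.3333333

6.3333333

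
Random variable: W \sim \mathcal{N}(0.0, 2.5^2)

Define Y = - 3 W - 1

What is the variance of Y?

For Y = aW + b: Var(Y) = a² * Var(W)
Var(W) = 2.5^2 = 6.25
Var(Y) = (-3)² * 6.25 = 9 * 6.25 = 56.25

56.25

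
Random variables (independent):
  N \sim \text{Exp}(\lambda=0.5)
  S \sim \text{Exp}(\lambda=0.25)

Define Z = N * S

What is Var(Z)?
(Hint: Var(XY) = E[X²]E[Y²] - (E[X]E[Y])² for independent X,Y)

Var(XY) = E[X²]E[Y²] - (E[X]E[Y])²
E[N] = 2, Var(N) = 4
E[S] = 4, Var(S) = 16
E[N²] = 4 + 2² = 8
E[S²] = 16 + 4² = 32
Var(Z) = 8*32 - (2*4)²
= 256 - 64 = 192

192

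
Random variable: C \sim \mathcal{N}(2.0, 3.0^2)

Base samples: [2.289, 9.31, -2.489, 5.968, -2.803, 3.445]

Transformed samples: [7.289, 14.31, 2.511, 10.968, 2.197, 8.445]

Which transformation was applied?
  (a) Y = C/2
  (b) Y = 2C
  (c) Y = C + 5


Checking option (c) Y = C + 5:
  C = 2.289 -> Y = 7.289 ✓
  C = 9.31 -> Y = 14.31 ✓
  C = -2.489 -> Y = 2.511 ✓
All samples match this transformation.

(c) C + 5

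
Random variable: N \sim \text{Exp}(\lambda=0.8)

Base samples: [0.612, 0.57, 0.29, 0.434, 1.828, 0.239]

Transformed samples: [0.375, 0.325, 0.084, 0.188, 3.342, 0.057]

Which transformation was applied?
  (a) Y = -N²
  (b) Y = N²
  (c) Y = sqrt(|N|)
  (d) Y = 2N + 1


Checking option (b) Y = N²:
  N = 0.612 -> Y = 0.375 ✓
  N = 0.57 -> Y = 0.325 ✓
  N = 0.29 -> Y = 0.084 ✓
All samples match this transformation.

(b) N²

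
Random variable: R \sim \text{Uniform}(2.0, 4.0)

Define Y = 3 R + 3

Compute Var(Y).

For Y = aR + b: Var(Y) = a² * Var(R)
Var(R) = (4 - 2)^2/12 = 0.33333333
Var(Y) = 3² * 0.33333333 = 9 * 0.33333333 = 3

3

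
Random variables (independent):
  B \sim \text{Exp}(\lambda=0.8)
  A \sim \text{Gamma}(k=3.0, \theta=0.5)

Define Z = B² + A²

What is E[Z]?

E[Z] = E[B²] + E[A²]
E[B²] = Var(B) + E[B]² = 1.5625 + 1.5625 = 3.125
E[A²] = Var(A) + E[A]² = 0.75 + 2.25 = 3
E[Z] = 3.125 + 3 = 6.125

6.125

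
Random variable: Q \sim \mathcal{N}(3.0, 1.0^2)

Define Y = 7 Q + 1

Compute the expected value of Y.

For Y = 7Q + 1:
E[Y] = 7 * E[Q] + 1
E[Q] = 3.0 = 3
E[Y] = 7 * 3 + 1 = 22

22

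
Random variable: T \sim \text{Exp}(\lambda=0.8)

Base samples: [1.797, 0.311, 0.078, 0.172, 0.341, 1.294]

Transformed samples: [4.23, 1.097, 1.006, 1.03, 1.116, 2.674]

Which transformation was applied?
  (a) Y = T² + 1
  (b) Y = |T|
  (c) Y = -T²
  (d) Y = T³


Checking option (a) Y = T² + 1:
  T = 1.797 -> Y = 4.23 ✓
  T = 0.311 -> Y = 1.097 ✓
  T = 0.078 -> Y = 1.006 ✓
All samples match this transformation.

(a) T² + 1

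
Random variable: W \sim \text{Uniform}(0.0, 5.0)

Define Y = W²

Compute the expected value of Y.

Using E[X²] = Var(X) + (E[X])²:
E[W] = 2.5
Var(W) = (5 - 0)^2/12 = 2.0833333
E[W²] = 2.0833333 + 2.5² = 2.0833333 + 6.25 = 8.3333333

8.3333333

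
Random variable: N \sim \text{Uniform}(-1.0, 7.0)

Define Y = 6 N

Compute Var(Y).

For Y = aN + b: Var(Y) = a² * Var(N)
Var(N) = (7 + 1)^2/12 = 5.3333333
Var(Y) = 6² * 5.3333333 = 36 * 5.3333333 = 192

192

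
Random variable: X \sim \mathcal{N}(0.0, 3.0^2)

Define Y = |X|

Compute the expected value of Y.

For X ~ N(0, 3.0²), E[|X|] = sigma * sqrt(2/pi)
= 3.0 * sqrt(2/pi) = 2.3936537

2.3936537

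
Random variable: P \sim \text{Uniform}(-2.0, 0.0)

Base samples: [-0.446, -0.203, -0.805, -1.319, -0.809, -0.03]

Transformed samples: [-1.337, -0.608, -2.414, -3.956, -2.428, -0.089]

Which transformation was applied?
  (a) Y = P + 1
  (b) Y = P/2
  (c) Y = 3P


Checking option (c) Y = 3P:
  P = -0.446 -> Y = -1.337 ✓
  P = -0.203 -> Y = -0.608 ✓
  P = -0.805 -> Y = -2.414 ✓
All samples match this transformation.

(c) 3P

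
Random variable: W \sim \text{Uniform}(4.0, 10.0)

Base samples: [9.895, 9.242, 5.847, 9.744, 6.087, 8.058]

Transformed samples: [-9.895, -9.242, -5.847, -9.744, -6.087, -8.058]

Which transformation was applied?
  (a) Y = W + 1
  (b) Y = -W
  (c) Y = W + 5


Checking option (b) Y = -W:
  W = 9.895 -> Y = -9.895 ✓
  W = 9.242 -> Y = -9.242 ✓
  W = 5.847 -> Y = -5.847 ✓
All samples match this transformation.

(b) -W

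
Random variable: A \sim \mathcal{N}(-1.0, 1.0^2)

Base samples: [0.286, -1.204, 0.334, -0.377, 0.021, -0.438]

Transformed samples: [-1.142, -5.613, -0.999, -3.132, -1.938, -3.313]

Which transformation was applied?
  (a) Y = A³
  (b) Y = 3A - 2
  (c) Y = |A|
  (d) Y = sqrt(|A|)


Checking option (b) Y = 3A - 2:
  A = 0.286 -> Y = -1.142 ✓
  A = -1.204 -> Y = -5.613 ✓
  A = 0.334 -> Y = -0.999 ✓
All samples match this transformation.

(b) 3A - 2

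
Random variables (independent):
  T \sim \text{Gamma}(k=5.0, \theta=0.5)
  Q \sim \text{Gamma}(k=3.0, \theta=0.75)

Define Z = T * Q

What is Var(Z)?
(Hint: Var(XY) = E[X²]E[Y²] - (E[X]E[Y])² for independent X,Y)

Var(XY) = E[X²]E[Y²] - (E[X]E[Y])²
E[T] = 2.5, Var(T) = 1.25
E[Q] = 2.25, Var(Q) = 1.6875
E[T²] = 1.25 + 2.5² = 7.5
E[Q²] = 1.6875 + 2.25² = 6.75
Var(Z) = 7.5*6.75 - (2.5*2.25)²
= 50.625 - 31.640625 = 18.984375

18.984375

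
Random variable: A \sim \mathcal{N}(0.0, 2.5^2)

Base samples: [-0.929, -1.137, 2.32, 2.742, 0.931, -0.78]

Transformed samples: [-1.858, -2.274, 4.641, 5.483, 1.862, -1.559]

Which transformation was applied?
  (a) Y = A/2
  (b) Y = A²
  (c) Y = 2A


Checking option (c) Y = 2A:
  A = -0.929 -> Y = -1.858 ✓
  A = -1.137 -> Y = -2.274 ✓
  A = 2.32 -> Y = 4.641 ✓
All samples match this transformation.

(c) 2A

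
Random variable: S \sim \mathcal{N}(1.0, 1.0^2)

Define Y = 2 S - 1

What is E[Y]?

For Y = 2S - 1:
E[Y] = 2 * E[S] - 1
E[S] = 1.0 = 1
E[Y] = 2 * 1 - 1 = 1

1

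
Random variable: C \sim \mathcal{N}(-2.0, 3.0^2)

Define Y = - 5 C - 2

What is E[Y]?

For Y = -5C - 2:
E[Y] = -5 * E[C] - 2
E[C] = -2.0 = -2
E[Y] = -5 * (-2) - 2 = 8

8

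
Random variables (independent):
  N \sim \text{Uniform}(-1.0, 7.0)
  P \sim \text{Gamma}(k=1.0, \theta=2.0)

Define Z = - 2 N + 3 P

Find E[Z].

E[Z] = -2*E[N] + 3*E[P]
E[N] = 3
E[P] = 2
E[Z] = -2*3 + 3*2 = 0

0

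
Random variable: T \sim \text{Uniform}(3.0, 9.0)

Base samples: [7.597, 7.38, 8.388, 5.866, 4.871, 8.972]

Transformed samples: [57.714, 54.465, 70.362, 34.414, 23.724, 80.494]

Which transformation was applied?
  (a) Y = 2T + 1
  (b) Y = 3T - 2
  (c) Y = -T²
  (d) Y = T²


Checking option (d) Y = T²:
  T = 7.597 -> Y = 57.714 ✓
  T = 7.38 -> Y = 54.465 ✓
  T = 8.388 -> Y = 70.362 ✓
All samples match this transformation.

(d) T²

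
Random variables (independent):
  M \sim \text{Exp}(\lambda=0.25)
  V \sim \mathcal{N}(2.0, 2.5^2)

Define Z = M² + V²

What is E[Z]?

E[Z] = E[M²] + E[V²]
E[M²] = Var(M) + E[M]² = 16 + 16 = 32
E[V²] = Var(V) + E[V]² = 6.25 + 4 = 10.25
E[Z] = 32 + 10.25 = 42.25

42.25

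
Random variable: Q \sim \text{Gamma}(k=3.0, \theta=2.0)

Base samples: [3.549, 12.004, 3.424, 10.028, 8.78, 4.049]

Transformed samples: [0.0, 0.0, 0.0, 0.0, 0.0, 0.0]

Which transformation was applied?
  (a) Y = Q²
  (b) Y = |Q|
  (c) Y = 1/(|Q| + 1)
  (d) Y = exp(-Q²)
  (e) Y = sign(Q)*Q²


Checking option (d) Y = exp(-Q²):
  Q = 3.549 -> Y = 0.0 ✓
  Q = 12.004 -> Y = 0.0 ✓
  Q = 3.424 -> Y = 0.0 ✓
All samples match this transformation.

(d) exp(-Q²)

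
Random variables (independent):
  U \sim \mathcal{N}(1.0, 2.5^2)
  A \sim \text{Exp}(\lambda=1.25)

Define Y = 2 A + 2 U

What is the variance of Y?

For independent RVs: Var(aX + bY) = a²Var(X) + b²Var(Y)
Var(U) = 6.25
Var(A) = 0.64
Var(Y) = 2²*6.25 + 2²*0.64
= 4*6.25 + 4*0.64 = 27.56

27.56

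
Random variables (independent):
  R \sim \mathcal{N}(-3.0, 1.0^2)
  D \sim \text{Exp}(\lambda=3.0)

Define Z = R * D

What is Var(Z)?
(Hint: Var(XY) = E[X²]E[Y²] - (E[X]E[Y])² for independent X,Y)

Var(XY) = E[X²]E[Y²] - (E[X]E[Y])²
E[R] = -3, Var(R) = 1
E[D] = 0.33333333, Var(D) = 0.11111111
E[R²] = 1 + (-3)² = 10
E[D²] = 0.11111111 + 0.33333333² = 0.22222222
Var(Z) = 10*0.22222222 - (-3*0.33333333)²
= 2.2222222 - 1 = 1.2222222

1.2222222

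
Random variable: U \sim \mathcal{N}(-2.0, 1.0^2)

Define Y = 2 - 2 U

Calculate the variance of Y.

For Y = aU + b: Var(Y) = a² * Var(U)
Var(U) = 1.0^2 = 1
Var(Y) = (-2)² * 1 = 4 * 1 = 4

4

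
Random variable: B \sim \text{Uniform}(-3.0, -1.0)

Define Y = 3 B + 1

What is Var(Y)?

For Y = aB + b: Var(Y) = a² * Var(B)
Var(B) = (-1 + 3)^2/12 = 0.33333333
Var(Y) = 3² * 0.33333333 = 9 * 0.33333333 = 3

3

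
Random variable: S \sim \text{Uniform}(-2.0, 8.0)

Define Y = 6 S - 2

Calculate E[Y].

For Y = 6S - 2:
E[Y] = 6 * E[S] - 2
E[S] = (-2 + 8)/2 = 3
E[Y] = 6 * 3 - 2 = 16

16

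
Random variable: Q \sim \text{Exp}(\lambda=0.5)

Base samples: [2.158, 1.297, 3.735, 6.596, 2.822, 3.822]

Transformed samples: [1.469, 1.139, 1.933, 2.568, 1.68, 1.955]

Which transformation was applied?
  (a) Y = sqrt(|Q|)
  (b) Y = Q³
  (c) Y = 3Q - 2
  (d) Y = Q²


Checking option (a) Y = sqrt(|Q|):
  Q = 2.158 -> Y = 1.469 ✓
  Q = 1.297 -> Y = 1.139 ✓
  Q = 3.735 -> Y = 1.933 ✓
All samples match this transformation.

(a) sqrt(|Q|)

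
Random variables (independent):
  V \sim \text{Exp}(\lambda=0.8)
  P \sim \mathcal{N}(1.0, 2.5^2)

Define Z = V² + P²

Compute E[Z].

E[Z] = E[V²] + E[P²]
E[V²] = Var(V) + E[V]² = 1.5625 + 1.5625 = 3.125
E[P²] = Var(P) + E[P]² = 6.25 + 1 = 7.25
E[Z] = 3.125 + 7.25 = 10.375

10.375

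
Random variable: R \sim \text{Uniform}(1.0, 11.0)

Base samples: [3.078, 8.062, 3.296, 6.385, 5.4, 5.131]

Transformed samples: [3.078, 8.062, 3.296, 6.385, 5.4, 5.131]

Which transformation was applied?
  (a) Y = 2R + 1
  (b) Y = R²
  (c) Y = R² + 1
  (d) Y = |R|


Checking option (d) Y = |R|:
  R = 3.078 -> Y = 3.078 ✓
  R = 8.062 -> Y = 8.062 ✓
  R = 3.296 -> Y = 3.296 ✓
All samples match this transformation.

(d) |R|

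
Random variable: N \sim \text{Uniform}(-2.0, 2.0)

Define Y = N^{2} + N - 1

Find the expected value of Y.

E[Y] = 1*E[N²] + 1*E[N] - 1
E[N] = 0
E[N²] = Var(N) + (E[N])² = 1.3333333 + 0 = 1.3333333
E[Y] = 1*1.3333333 + 1*0 - 1 = 0.33333333

0.33333333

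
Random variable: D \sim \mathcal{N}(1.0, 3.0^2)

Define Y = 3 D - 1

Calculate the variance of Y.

For Y = aD + b: Var(Y) = a² * Var(D)
Var(D) = 3.0^2 = 9
Var(Y) = 3² * 9 = 9 * 9 = 81

81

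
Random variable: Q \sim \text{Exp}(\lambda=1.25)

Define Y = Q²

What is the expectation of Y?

Using E[X²] = Var(X) + (E[X])²:
E[Q] = 0.8
Var(Q) = 1/1.25^2 = 0.64
E[Q²] = 0.64 + 0.8² = 0.64 + 0.64 = 1.28

1.28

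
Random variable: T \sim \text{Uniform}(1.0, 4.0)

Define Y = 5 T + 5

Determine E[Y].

For Y = 5T + 5:
E[Y] = 5 * E[T] + 5
E[T] = (1 + 4)/2 = 2.5
E[Y] = 5 * 2.5 + 5 = 17.5

17.5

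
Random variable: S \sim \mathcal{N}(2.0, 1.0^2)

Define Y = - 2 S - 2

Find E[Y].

For Y = -2S - 2:
E[Y] = -2 * E[S] - 2
E[S] = 2.0 = 2
E[Y] = -2 * 2 - 2 = -6

-6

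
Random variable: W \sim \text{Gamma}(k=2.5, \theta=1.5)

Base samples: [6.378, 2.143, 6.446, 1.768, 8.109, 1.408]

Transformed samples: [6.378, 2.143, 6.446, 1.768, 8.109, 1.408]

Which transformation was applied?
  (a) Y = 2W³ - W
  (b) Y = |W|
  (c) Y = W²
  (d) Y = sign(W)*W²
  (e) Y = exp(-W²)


Checking option (b) Y = |W|:
  W = 6.378 -> Y = 6.378 ✓
  W = 2.143 -> Y = 2.143 ✓
  W = 6.446 -> Y = 6.446 ✓
All samples match this transformation.

(b) |W|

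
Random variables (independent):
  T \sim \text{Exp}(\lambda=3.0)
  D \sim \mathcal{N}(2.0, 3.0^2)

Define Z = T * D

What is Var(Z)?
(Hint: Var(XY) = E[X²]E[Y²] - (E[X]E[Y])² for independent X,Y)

Var(XY) = E[X²]E[Y²] - (E[X]E[Y])²
E[T] = 0.33333333, Var(T) = 0.11111111
E[D] = 2, Var(D) = 9
E[T²] = 0.11111111 + 0.33333333² = 0.22222222
E[D²] = 9 + 2² = 13
Var(Z) = 0.22222222*13 - (0.33333333*2)²
= 2.8888889 - 0.44444444 = 2.4444444

2.4444444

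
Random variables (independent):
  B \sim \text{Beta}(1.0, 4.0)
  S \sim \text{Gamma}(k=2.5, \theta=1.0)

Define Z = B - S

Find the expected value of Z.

E[Z] = 1*E[B] - 1*E[S]
E[B] = 0.2
E[S] = 2.5
E[Z] = 1*0.2 - 1*2.5 = -2.3

-2.3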